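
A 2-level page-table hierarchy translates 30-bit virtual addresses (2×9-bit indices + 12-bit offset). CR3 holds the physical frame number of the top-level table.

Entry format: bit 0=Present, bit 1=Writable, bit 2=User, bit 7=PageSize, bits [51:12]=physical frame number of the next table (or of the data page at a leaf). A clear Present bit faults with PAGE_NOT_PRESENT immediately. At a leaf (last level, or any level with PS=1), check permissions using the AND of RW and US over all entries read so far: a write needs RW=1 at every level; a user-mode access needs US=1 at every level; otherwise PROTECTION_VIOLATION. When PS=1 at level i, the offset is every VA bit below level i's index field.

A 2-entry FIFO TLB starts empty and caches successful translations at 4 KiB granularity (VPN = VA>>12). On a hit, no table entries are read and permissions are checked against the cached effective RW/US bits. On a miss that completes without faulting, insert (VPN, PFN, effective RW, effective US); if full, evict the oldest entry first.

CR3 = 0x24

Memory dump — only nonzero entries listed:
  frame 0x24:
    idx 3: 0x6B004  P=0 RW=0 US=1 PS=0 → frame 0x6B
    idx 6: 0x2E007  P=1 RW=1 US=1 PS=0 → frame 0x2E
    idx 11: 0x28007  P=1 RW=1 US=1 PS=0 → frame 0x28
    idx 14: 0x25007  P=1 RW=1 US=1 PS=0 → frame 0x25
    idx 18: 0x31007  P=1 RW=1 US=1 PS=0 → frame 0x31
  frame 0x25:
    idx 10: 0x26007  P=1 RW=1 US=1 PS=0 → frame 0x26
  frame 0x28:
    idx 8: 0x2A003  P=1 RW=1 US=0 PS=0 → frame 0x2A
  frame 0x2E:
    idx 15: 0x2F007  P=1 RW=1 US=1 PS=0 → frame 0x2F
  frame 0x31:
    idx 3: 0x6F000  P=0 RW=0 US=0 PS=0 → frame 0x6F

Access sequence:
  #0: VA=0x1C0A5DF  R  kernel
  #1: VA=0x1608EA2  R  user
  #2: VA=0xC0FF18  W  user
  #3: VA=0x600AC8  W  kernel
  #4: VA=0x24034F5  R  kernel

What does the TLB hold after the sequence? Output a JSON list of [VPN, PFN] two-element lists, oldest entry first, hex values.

Per-access translation:
#0 VA=0x1C0A5DF (r,kernel):
  [0] read 0x24 idx=14: raw=0x25007 flags P=1 W=1 U=1 S=0
  [1] read 0x25 idx=10: raw=0x26007 flags P=1 W=1 U=1 S=0
  → PA=0x265DF  (2 entries read)
#1 VA=0x1608EA2 (r,user):
  [0] read 0x24 idx=11: raw=0x28007 flags P=1 W=1 U=1 S=0
  [1] read 0x28 idx=8: raw=0x2A003 flags P=1 W=1 U=0 S=0
  ✗ PROTECTION_VIOLATION  [2 reads]
#2 VA=0xC0FF18 (w,user):
  [0] read 0x24 idx=6: raw=0x2E007 flags P=1 W=1 U=1 S=0
  [1] read 0x2E idx=15: raw=0x2F007 flags P=1 W=1 U=1 S=0
  → PA=0x2FF18  (2 entries read)
#3 VA=0x600AC8 (w,kernel):
  [0] read 0x24 idx=3: raw=0x6B004 flags P=0 W=0 U=1 S=0
  ✗ PAGE_NOT_PRESENT  [1 reads]
#4 VA=0x24034F5 (r,kernel):
  [0] read 0x24 idx=18: raw=0x31007 flags P=1 W=1 U=1 S=0
  [1] read 0x31 idx=3: raw=0x6F000 flags P=0 W=0 U=0 S=0
  ✗ PAGE_NOT_PRESENT  [2 reads]

TLB: [["0x1C0A", "0x26"], ["0xC0F", "0x2F"]]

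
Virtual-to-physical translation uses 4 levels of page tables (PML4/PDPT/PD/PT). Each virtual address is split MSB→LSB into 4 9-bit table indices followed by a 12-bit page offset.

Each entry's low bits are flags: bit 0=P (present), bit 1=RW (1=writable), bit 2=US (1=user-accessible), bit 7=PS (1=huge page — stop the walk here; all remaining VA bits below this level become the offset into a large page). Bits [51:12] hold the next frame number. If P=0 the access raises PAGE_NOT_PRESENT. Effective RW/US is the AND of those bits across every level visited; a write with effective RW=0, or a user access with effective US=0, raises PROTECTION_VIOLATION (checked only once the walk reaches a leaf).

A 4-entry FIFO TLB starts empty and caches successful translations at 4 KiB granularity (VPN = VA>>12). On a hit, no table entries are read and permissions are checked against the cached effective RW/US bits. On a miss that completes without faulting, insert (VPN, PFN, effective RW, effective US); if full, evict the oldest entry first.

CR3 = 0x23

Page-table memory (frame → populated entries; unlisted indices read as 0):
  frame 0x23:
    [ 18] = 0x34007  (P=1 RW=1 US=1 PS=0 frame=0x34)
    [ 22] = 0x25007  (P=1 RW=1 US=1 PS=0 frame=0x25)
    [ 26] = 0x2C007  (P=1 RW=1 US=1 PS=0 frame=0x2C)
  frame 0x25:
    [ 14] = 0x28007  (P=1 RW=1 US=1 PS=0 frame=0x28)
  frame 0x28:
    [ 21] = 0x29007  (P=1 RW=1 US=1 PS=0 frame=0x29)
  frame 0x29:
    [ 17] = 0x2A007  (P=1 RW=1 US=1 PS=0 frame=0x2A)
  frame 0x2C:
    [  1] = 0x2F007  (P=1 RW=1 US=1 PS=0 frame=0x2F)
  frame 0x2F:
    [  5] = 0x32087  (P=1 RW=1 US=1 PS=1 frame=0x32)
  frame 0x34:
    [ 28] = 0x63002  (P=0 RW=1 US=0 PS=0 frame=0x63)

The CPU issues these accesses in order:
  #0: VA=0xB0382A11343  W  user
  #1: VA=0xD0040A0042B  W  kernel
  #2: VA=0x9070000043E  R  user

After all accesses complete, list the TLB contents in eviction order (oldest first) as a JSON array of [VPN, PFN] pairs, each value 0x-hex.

Walk each access:
#0 VA=0xB0382A11343 (w,user):
  L0: frame=0x23 idx=22 entry=0x25007 [P=1 RW=1 US=1 PS=0]
  L1: frame=0x25 idx=14 entry=0x28007 [P=1 RW=1 US=1 PS=0]
  L2: frame=0x28 idx=21 entry=0x29007 [P=1 RW=1 US=1 PS=0]
  L3: frame=0x29 idx=17 entry=0x2A007 [P=1 RW=1 US=1 PS=0]
  → PA=0x2A343  (4 entries read)
#1 VA=0xD0040A0042B (w,kernel):
  L0: frame=0x23 idx=26 entry=0x2C007 [P=1 RW=1 US=1 PS=0]
  L1: frame=0x2C idx=1 entry=0x2F007 [P=1 RW=1 US=1 PS=0]
  L2: frame=0x2F idx=5 entry=0x32087 [P=1 RW=1 US=1 PS=1]
  → PA=0x3242B (huge @L2)  (3 entries read)
#2 VA=0x9070000043E (r,user):
  L0: frame=0x23 idx=18 entry=0x34007 [P=1 RW=1 US=1 PS=0]
  L1: frame=0x34 idx=28 entry=0x63002 [P=0 RW=1 US=0 PS=0]
  ✗ PAGE_NOT_PRESENT  [2 reads]

TLB: [["0xB0382A11", "0x2A"], ["0xD0040A00", "0x32"]]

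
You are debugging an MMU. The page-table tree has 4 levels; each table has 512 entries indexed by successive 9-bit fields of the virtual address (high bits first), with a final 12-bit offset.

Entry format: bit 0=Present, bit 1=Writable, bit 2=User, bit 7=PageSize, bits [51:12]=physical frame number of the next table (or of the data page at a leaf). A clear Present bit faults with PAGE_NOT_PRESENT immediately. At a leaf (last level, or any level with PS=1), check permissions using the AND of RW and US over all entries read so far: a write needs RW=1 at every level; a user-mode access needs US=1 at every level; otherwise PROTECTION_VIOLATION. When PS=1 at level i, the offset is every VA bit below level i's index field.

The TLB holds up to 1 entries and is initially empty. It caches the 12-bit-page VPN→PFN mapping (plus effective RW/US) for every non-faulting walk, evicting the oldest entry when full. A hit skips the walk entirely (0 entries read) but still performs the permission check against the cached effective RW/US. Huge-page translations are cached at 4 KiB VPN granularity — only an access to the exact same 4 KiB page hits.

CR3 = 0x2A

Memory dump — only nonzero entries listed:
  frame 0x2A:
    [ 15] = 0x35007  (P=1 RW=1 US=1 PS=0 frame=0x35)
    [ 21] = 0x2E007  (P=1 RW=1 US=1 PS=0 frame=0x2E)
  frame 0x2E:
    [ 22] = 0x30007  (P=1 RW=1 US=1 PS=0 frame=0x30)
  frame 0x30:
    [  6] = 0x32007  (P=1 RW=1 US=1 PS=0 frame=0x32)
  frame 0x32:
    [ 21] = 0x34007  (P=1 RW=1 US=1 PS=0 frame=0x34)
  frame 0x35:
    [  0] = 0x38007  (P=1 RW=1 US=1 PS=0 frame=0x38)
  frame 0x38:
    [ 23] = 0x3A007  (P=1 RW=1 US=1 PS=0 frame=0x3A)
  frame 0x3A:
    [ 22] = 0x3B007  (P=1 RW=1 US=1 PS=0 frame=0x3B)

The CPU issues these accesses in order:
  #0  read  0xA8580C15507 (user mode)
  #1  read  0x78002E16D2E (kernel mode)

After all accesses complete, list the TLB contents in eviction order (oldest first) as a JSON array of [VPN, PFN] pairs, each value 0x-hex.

Per-access translation:
#0 VA=0xA8580C15507 (r,user):
  L0 @0x2A[21] → 0x2E007  P=1,RW=1,US=1,PS=0
  L1 @0x2E[22] → 0x30007  P=1,RW=1,US=1,PS=0
  L2 @0x30[6] → 0x32007  P=1,RW=1,US=1,PS=0
  L3 @0x32[21] → 0x34007  P=1,RW=1,US=1,PS=0
  → PA=0x34507  (4 entries read)
#1 VA=0x78002E16D2E (r,kernel):
  L0 @0x2A[15] → 0x35007  P=1,RW=1,US=1,PS=0
  L1 @0x35[0] → 0x38007  P=1,RW=1,US=1,PS=0
  L2 @0x38[23] → 0x3A007  P=1,RW=1,US=1,PS=0
  L3 @0x3A[22] → 0x3B007  P=1,RW=1,US=1,PS=0
  → PA=0x3BD2E  (4 entries read)

TLB: [["0x78002E16", "0x3B"]]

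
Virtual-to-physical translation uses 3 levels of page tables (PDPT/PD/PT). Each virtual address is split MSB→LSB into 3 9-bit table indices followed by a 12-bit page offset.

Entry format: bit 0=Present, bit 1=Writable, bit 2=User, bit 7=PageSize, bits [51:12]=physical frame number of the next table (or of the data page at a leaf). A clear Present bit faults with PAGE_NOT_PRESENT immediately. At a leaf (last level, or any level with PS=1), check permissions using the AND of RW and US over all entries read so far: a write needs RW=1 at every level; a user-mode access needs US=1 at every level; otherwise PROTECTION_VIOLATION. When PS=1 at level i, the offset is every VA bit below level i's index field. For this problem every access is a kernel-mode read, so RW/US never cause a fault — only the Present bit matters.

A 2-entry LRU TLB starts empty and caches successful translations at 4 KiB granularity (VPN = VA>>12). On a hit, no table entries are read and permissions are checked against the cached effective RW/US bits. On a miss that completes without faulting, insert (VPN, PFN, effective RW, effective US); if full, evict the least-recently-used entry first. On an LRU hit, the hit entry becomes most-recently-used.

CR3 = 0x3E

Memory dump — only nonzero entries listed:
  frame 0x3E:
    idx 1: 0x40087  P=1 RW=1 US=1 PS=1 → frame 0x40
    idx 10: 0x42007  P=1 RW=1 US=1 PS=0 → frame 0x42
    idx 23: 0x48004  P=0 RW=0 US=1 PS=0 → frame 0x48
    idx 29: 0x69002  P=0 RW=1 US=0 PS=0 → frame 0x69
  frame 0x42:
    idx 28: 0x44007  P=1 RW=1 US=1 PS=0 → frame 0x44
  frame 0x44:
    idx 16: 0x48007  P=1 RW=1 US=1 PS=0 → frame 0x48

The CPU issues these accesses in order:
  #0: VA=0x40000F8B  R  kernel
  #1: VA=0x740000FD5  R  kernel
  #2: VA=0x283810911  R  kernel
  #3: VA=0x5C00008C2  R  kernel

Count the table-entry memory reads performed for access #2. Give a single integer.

Trace:
#0 VA=0x40000F8B (r,kernel):
  [0] read 0x3E idx=1: raw=0x40087 flags P=1 W=1 U=1 S=1
  → PA=0x40F8B (huge @L0)  (1 entries read)
#1 VA=0x740000FD5 (r,kernel):
  [0] read 0x3E idx=29: raw=0x69002 flags P=0 W=1 U=0 S=0
  → PAGE_NOT_PRESENT  (1 entries read)
#2 VA=0x283810911 (r,kernel):
  [0] read 0x3E idx=10: raw=0x42007 flags P=1 W=1 U=1 S=0
  [1] read 0x42 idx=28: raw=0x44007 flags P=1 W=1 U=1 S=0
  [2] read 0x44 idx=16: raw=0x48007 flags P=1 W=1 U=1 S=0
  → PA=0x48911  (3 entries read)
#3 VA=0x5C00008C2 (r,kernel):
  [0] read 0x3E idx=23: raw=0x48004 flags P=0 W=0 U=1 S=0
  → PAGE_NOT_PRESENT  (1 entries read)

Entries read for #2: 3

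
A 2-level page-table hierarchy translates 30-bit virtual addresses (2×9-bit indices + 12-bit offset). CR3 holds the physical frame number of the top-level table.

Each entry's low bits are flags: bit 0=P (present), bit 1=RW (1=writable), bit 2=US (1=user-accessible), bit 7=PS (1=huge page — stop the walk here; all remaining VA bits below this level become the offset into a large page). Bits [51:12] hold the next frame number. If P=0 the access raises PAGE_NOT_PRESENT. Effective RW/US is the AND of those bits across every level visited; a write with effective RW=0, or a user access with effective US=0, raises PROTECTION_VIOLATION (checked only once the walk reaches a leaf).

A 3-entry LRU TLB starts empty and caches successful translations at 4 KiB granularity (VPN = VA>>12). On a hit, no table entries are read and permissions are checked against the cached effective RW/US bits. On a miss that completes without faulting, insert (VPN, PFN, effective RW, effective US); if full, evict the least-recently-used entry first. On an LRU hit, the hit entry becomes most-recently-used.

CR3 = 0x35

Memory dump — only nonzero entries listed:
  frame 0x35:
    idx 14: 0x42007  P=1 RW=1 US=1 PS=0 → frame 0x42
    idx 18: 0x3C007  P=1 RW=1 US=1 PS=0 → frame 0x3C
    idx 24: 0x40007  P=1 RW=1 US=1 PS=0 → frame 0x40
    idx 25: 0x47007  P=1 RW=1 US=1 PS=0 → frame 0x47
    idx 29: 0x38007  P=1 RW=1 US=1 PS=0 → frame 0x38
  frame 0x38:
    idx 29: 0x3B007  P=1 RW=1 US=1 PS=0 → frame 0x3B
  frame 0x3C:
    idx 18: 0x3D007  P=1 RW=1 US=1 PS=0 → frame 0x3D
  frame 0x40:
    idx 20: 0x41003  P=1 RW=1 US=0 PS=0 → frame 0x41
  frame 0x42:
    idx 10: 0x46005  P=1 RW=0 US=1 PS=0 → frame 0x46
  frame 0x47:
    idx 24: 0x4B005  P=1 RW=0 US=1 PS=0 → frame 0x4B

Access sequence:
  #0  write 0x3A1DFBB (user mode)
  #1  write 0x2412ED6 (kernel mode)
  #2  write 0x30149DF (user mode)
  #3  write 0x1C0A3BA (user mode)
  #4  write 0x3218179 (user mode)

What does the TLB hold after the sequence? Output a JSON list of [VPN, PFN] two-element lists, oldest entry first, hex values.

Trace:
#0 VA=0x3A1DFBB (w,user):
  lvl0: tbl 0x35, slot 29 ⇒ 0x38007 (P1/RW1/US1/PS0)
  lvl1: tbl 0x38, slot 29 ⇒ 0x3B007 (P1/RW1/US1/PS0)
  → PA=0x3BFBB  (2 entries read)
#1 VA=0x2412ED6 (w,kernel):
  lvl0: tbl 0x35, slot 18 ⇒ 0x3C007 (P1/RW1/US1/PS0)
  lvl1: tbl 0x3C, slot 18 ⇒ 0x3D007 (P1/RW1/US1/PS0)
  → PA=0x3DED6  (2 entries read)
#2 VA=0x30149DF (w,user):
  lvl0: tbl 0x35, slot 24 ⇒ 0x40007 (P1/RW1/US1/PS0)
  lvl1: tbl 0x40, slot 20 ⇒ 0x41003 (P1/RW1/US0/PS0)
  ✗ PROTECTION_VIOLATION  [2 reads]
#3 VA=0x1C0A3BA (w,user):
  lvl0: tbl 0x35, slot 14 ⇒ 0x42007 (P1/RW1/US1/PS0)
  lvl1: tbl 0x42, slot 10 ⇒ 0x46005 (P1/RW0/US1/PS0)
  ✗ PROTECTION_VIOLATION  [2 reads]
#4 VA=0x3218179 (w,user):
  lvl0: tbl 0x35, slot 25 ⇒ 0x47007 (P1/RW1/US1/PS0)
  lvl1: tbl 0x47, slot 24 ⇒ 0x4B005 (P1/RW0/US1/PS0)
  ✗ PROTECTION_VIOLATION  [2 reads]

TLB: [["0x3A1D", "0x3B"], ["0x2412", "0x3D"]]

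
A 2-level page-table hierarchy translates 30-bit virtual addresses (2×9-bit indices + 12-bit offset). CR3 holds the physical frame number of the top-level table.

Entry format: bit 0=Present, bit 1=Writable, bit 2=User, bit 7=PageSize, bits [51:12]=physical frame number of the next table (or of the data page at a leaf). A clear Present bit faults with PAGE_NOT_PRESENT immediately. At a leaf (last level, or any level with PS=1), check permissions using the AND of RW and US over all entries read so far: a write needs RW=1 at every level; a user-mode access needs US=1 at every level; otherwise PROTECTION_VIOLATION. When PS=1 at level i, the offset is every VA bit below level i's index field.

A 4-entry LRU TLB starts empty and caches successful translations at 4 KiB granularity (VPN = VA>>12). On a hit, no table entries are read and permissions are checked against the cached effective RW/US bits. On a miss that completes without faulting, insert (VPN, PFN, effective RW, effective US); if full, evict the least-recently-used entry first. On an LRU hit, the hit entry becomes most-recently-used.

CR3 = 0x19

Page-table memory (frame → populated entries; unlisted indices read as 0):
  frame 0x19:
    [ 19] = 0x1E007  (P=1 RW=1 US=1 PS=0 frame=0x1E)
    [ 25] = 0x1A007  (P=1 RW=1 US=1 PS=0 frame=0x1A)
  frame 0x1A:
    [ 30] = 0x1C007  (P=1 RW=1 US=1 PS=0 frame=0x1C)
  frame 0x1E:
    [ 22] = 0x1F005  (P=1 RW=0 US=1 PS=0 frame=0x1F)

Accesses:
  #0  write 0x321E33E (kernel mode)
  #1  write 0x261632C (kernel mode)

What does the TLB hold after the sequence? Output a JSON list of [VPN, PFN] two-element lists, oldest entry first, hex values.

Per-access translation:
#0 VA=0x321E33E (w,kernel):
  L0: frame=0x19 idx=25 entry=0x1A007 [P=1 RW=1 US=1 PS=0]
  L1: frame=0x1A idx=30 entry=0x1C007 [P=1 RW=1 US=1 PS=0]
  ✓ 0x1C33E  — 2 lookups
#1 VA=0x261632C (w,kernel):
  L0: frame=0x19 idx=19 entry=0x1E007 [P=1 RW=1 US=1 PS=0]
  L1: frame=0x1E idx=22 entry=0x1F005 [P=1 RW=0 US=1 PS=0]
  → PROTECTION_VIOLATION  (2 entries read)

TLB: [["0x321E", "0x1C"]]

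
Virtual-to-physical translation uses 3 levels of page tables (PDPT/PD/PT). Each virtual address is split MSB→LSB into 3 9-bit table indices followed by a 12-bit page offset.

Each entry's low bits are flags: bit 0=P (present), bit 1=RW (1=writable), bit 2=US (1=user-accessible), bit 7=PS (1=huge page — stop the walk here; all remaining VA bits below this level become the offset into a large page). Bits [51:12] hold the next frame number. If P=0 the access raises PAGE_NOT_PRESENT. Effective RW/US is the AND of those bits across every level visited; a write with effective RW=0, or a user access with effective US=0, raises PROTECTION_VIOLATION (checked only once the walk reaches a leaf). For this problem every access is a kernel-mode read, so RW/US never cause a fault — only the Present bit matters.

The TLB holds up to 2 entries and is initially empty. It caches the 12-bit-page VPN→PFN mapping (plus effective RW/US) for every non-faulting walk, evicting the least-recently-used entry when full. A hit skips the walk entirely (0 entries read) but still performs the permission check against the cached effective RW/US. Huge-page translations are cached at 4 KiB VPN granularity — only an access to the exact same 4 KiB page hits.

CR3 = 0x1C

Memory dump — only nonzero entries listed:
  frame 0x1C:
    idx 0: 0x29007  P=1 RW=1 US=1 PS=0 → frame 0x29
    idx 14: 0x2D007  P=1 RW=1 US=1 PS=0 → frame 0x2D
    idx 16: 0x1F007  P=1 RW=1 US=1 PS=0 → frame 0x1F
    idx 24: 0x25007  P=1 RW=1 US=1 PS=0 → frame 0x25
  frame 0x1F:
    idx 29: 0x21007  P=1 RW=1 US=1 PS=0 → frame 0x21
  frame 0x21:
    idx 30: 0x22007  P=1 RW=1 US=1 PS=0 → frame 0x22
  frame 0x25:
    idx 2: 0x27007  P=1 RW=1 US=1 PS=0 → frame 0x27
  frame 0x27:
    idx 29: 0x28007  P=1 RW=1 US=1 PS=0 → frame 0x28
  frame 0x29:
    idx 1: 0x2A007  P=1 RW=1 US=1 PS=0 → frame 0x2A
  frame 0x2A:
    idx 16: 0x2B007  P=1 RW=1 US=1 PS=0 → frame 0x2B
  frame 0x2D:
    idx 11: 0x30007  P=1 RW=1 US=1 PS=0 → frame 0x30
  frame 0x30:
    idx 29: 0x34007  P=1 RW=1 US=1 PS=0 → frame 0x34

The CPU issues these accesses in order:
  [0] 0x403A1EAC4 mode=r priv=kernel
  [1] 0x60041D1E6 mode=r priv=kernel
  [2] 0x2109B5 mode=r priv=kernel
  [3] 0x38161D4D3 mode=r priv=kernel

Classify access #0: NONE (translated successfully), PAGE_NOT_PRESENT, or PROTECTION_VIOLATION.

Walk each access:
#0 VA=0x403A1EAC4 (r,kernel):
  L0: frame=0x1C idx=16 entry=0x1F007 [P=1 RW=1 US=1 PS=0]
  L1: frame=0x1F idx=29 entry=0x21007 [P=1 RW=1 US=1 PS=0]
  L2: frame=0x21 idx=30 entry=0x22007 [P=1 RW=1 US=1 PS=0]
  → PA=0x22AC4  (3 entries read)
#1 VA=0x60041D1E6 (r,kernel):
  L0: frame=0x1C idx=24 entry=0x25007 [P=1 RW=1 US=1 PS=0]
  L1: frame=0x25 idx=2 entry=0x27007 [P=1 RW=1 US=1 PS=0]
  L2: frame=0x27 idx=29 entry=0x28007 [P=1 RW=1 US=1 PS=0]
  → PA=0x281E6  (3 entries read)
#2 VA=0x2109B5 (r,kernel):
  L0: frame=0x1C idx=0 entry=0x29007 [P=1 RW=1 US=1 PS=0]
  L1: frame=0x29 idx=1 entry=0x2A007 [P=1 RW=1 US=1 PS=0]
  L2: frame=0x2A idx=16 entry=0x2B007 [P=1 RW=1 US=1 PS=0]
  → PA=0x2B9B5  (3 entries read)
#3 VA=0x38161D4D3 (r,kernel):
  L0: frame=0x1C idx=14 entry=0x2D007 [P=1 RW=1 US=1 PS=0]
  L1: frame=0x2D idx=11 entry=0x30007 [P=1 RW=1 US=1 PS=0]
  L2: frame=0x30 idx=29 entry=0x34007 [P=1 RW=1 US=1 PS=0]
  → PA=0x344D3  (3 entries read)

Access #0 fault: NONE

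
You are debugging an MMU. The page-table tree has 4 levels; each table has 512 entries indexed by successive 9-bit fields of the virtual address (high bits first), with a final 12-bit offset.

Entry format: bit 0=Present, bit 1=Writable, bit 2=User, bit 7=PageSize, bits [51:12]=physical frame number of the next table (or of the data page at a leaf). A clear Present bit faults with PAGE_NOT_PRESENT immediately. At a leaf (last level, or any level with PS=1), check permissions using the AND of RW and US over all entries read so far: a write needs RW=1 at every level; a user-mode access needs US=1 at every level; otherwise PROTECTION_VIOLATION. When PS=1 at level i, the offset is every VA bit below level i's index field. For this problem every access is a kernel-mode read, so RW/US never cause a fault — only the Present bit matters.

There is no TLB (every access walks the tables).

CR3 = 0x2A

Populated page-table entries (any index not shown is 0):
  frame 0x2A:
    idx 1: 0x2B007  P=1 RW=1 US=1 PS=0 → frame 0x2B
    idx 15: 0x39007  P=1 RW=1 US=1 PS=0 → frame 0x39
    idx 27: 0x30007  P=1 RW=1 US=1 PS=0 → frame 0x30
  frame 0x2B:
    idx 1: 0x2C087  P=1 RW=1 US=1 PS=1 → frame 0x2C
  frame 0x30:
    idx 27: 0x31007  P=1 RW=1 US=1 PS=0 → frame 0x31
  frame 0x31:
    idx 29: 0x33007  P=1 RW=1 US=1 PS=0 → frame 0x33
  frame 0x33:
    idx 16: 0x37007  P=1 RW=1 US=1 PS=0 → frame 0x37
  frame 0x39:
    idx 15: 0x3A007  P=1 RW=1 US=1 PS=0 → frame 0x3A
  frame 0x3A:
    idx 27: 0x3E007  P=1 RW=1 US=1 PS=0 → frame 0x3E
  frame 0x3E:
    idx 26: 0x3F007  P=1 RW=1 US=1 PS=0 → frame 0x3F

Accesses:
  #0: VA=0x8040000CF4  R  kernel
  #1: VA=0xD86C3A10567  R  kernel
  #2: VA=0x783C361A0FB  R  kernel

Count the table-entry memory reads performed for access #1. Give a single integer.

Walk each access:
#0 VA=0x8040000CF4 (r,kernel):
  [0] read 0x2A idx=1: raw=0x2B007 flags P=1 W=1 U=1 S=0
  [1] read 0x2B idx=1: raw=0x2C087 flags P=1 W=1 U=1 S=1
  ✓ 0x2CCF4 (huge @L1)  — 2 lookups
#1 VA=0xD86C3A10567 (r,kernel):
  [0] read 0x2A idx=27: raw=0x30007 flags P=1 W=1 U=1 S=0
  [1] read 0x30 idx=27: raw=0x31007 flags P=1 W=1 U=1 S=0
  [2] read 0x31 idx=29: raw=0x33007 flags P=1 W=1 U=1 S=0
  [3] read 0x33 idx=16: raw=0x37007 flags P=1 W=1 U=1 S=0
  ✓ 0x37567  — 4 lookups
#2 VA=0x783C361A0FB (r,kernel):
  [0] read 0x2A idx=15: raw=0x39007 flags P=1 W=1 U=1 S=0
  [1] read 0x39 idx=15: raw=0x3A007 flags P=1 W=1 U=1 S=0
  [2] read 0x3A idx=27: raw=0x3E007 flags P=1 W=1 U=1 S=0
  [3] read 0x3E idx=26: raw=0x3F007 flags P=1 W=1 U=1 S=0
  ✓ 0x3F0FB  — 4 lookups

Entries read for #1: 4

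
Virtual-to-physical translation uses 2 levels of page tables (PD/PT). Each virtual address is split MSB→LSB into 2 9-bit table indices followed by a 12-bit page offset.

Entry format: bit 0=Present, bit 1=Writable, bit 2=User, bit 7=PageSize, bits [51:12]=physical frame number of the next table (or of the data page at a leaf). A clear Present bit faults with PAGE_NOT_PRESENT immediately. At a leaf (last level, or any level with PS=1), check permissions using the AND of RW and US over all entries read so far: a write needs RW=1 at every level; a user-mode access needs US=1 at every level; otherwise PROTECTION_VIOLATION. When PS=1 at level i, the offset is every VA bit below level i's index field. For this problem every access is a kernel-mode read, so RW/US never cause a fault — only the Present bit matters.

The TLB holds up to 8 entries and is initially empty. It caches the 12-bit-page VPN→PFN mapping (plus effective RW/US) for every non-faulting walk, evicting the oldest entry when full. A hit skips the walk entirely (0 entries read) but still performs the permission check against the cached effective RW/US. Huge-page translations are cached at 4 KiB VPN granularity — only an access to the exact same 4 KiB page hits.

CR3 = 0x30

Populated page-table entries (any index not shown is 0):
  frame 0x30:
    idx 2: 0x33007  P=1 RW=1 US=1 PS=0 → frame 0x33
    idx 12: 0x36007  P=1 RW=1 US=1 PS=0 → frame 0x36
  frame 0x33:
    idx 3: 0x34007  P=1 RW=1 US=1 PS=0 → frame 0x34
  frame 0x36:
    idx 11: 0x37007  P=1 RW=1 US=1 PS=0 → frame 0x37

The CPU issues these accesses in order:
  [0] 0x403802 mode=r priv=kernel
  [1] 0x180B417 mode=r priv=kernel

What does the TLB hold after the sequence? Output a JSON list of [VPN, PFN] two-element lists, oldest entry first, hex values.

Trace:
#0 VA=0x403802 (r,kernel):
  [0] read 0x30 idx=2: raw=0x33007 flags P=1 W=1 U=1 S=0
  [1] read 0x33 idx=3: raw=0x34007 flags P=1 W=1 U=1 S=0
  ✓ 0x34802  — 2 lookups
#1 VA=0x180B417 (r,kernel):
  [0] read 0x30 idx=12: raw=0x36007 flags P=1 W=1 U=1 S=0
  [1] read 0x36 idx=11: raw=0x37007 flags P=1 W=1 U=1 S=0
  ✓ 0x37417  — 2 lookups

TLB: [["0x403", "0x34"], ["0x180B", "0x37"]]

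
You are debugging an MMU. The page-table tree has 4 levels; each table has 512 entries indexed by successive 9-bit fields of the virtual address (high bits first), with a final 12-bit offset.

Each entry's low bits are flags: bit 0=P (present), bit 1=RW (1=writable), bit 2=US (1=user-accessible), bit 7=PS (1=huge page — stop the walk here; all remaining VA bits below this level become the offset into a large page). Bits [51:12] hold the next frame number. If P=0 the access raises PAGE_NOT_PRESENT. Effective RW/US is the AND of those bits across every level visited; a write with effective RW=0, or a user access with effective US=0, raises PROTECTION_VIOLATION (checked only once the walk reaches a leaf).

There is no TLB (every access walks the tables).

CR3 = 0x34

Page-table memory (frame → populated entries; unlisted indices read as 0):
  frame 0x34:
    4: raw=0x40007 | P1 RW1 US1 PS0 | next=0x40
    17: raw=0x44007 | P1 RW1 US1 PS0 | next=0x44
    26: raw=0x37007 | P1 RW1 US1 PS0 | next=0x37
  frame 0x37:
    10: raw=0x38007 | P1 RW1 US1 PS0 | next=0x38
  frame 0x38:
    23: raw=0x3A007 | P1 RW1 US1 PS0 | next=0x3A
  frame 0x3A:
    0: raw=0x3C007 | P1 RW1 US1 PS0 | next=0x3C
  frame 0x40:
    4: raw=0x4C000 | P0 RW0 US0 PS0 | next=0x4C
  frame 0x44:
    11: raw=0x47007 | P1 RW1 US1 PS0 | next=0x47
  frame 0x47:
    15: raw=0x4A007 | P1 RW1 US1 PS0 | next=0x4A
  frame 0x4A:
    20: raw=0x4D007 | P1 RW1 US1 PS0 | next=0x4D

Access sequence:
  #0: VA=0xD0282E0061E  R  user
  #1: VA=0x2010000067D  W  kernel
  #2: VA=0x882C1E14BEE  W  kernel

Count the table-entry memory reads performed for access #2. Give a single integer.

Trace:
#0 VA=0xD0282E0061E (r,user):
  [0] read 0x34 idx=26: raw=0x37007 flags P=1 W=1 U=1 S=0
  [1] read 0x37 idx=10: raw=0x38007 flags P=1 W=1 U=1 S=0
  [2] read 0x38 idx=23: raw=0x3A007 flags P=1 W=1 U=1 S=0
  [3] read 0x3A idx=0: raw=0x3C007 flags P=1 W=1 U=1 S=0
  → PA=0x3C61E  (4 entries read)
#1 VA=0x2010000067D (w,kernel):
  [0] read 0x34 idx=4: raw=0x40007 flags P=1 W=1 U=1 S=0
  [1] read 0x40 idx=4: raw=0x4C000 flags P=0 W=0 U=0 S=0
  ⇒ fault: PAGE_NOT_PRESENT  — 2 lookups
#2 VA=0x882C1E14BEE (w,kernel):
  [0] read 0x34 idx=17: raw=0x44007 flags P=1 W=1 U=1 S=0
  [1] read 0x44 idx=11: raw=0x47007 flags P=1 W=1 U=1 S=0
  [2] read 0x47 idx=15: raw=0x4A007 flags P=1 W=1 U=1 S=0
  [3] read 0x4A idx=20: raw=0x4D007 flags P=1 W=1 U=1 S=0
  → PA=0x4DBEE  (4 entries read)

Entries read for #2: 4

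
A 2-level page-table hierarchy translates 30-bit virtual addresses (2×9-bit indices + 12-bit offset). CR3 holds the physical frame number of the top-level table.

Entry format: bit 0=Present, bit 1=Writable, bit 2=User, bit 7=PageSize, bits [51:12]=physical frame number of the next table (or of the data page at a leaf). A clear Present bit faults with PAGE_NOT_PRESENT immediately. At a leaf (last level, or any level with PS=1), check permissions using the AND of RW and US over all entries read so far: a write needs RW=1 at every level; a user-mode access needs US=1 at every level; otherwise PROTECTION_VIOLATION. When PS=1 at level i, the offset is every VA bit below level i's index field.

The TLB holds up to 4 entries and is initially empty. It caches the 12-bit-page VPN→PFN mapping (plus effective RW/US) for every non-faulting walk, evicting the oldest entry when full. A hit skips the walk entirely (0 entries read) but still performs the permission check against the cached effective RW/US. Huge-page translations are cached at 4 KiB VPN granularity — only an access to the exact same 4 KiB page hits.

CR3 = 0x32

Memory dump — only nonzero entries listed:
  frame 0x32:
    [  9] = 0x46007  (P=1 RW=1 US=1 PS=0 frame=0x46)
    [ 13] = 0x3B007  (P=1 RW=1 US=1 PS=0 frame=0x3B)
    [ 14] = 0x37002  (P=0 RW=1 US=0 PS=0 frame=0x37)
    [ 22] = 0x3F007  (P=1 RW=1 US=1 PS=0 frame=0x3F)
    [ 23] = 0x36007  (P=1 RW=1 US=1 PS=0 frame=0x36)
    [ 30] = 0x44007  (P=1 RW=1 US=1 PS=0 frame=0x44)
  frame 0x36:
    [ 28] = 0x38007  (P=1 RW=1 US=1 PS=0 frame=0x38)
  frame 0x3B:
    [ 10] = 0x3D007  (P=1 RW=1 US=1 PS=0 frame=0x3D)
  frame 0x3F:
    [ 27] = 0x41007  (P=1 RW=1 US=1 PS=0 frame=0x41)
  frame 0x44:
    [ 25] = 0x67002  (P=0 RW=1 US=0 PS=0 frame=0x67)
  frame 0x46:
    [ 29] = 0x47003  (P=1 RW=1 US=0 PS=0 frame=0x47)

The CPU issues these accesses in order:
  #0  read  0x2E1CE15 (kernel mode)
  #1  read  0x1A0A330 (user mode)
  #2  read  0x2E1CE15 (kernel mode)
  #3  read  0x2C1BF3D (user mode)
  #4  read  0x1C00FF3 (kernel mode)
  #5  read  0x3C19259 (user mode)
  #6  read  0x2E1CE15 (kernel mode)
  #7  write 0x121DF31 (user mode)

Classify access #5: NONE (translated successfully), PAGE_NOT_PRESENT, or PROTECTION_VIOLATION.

Per-access translation:
#0 VA=0x2E1CE15 (r,kernel):
  L0 @0x32[23] → 0x36007  P=1,RW=1,US=1,PS=0
  L1 @0x36[28] → 0x38007  P=1,RW=1,US=1,PS=0
  ⇒ phys 0x38E15  [2 reads]
#1 VA=0x1A0A330 (r,user):
  L0 @0x32[13] → 0x3B007  P=1,RW=1,US=1,PS=0
  L1 @0x3B[10] → 0x3D007  P=1,RW=1,US=1,PS=0
  ⇒ phys 0x3D330  [2 reads]
#2 VA=0x2E1CE15 (r,kernel):
  TLB hit vpn=0x2E1C → PA=0x38E15
#3 VA=0x2C1BF3D (r,user):
  L0 @0x32[22] → 0x3F007  P=1,RW=1,US=1,PS=0
  L1 @0x3F[27] → 0x41007  P=1,RW=1,US=1,PS=0
  ⇒ phys 0x41F3D  [2 reads]
#4 VA=0x1C00FF3 (r,kernel):
  L0 @0x32[14] → 0x37002  P=0,RW=1,US=0,PS=0
  ✗ PAGE_NOT_PRESENT  [1 reads]
#5 VA=0x3C19259 (r,user):
  L0 @0x32[30] → 0x44007  P=1,RW=1,US=1,PS=0
  L1 @0x44[25] → 0x67002  P=0,RW=1,US=0,PS=0
  ✗ PAGE_NOT_PRESENT  [2 reads]
#6 VA=0x2E1CE15 (r,kernel):
  TLB hit vpn=0x2E1C → PA=0x38E15
#7 VA=0x121DF31 (w,user):
  L0 @0x32[9] → 0x46007  P=1,RW=1,US=1,PS=0
  L1 @0x46[29] → 0x47003  P=1,RW=1,US=0,PS=0
  ✗ PROTECTION_VIOLATION  [2 reads]

Access #5 fault: PAGE_NOT_PRESENT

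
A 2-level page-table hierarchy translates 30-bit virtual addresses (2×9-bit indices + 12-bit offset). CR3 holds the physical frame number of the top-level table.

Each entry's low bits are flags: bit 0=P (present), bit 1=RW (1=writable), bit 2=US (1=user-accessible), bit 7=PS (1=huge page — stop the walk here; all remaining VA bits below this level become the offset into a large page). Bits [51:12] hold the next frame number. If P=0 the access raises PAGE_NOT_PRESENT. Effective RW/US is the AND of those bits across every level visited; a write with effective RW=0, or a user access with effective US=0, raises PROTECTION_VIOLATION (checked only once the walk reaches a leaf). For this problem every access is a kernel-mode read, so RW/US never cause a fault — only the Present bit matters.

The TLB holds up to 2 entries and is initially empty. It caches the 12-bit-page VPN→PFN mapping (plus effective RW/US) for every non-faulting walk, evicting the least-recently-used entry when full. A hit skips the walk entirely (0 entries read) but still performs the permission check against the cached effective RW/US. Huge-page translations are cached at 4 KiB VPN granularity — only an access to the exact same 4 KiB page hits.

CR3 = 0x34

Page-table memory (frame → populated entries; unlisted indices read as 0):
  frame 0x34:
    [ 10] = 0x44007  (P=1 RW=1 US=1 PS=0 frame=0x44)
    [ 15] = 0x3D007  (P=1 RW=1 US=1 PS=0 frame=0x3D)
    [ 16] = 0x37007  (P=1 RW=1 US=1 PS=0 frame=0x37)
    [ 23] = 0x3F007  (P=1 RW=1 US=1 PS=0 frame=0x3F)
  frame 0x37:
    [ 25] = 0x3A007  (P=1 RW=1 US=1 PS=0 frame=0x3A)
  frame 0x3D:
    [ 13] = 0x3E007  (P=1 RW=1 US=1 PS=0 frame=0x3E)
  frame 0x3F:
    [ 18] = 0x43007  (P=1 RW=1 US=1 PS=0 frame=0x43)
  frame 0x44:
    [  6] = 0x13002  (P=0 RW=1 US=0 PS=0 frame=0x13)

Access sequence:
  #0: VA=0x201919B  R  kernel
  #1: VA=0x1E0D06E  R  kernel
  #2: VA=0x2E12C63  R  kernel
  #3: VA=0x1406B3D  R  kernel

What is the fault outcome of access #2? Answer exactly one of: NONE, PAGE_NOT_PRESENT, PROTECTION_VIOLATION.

Trace:
#0 VA=0x201919B (r,kernel):
  L0: frame=0x34 idx=16 entry=0x37007 [P=1 RW=1 US=1 PS=0]
  L1: frame=0x37 idx=25 entry=0x3A007 [P=1 RW=1 US=1 PS=0]
  → PA=0x3A19B  (2 entries read)
#1 VA=0x1E0D06E (r,kernel):
  L0: frame=0x34 idx=15 entry=0x3D007 [P=1 RW=1 US=1 PS=0]
  L1: frame=0x3D idx=13 entry=0x3E007 [P=1 RW=1 US=1 PS=0]
  → PA=0x3E06E  (2 entries read)
#2 VA=0x2E12C63 (r,kernel):
  L0: frame=0x34 idx=23 entry=0x3F007 [P=1 RW=1 US=1 PS=0]
  L1: frame=0x3F idx=18 entry=0x43007 [P=1 RW=1 US=1 PS=0]
  → PA=0x43C63  (2 entries read)
#3 VA=0x1406B3D (r,kernel):
  L0: frame=0x34 idx=10 entry=0x44007 [P=1 RW=1 US=1 PS=0]
  L1: frame=0x44 idx=6 entry=0x13002 [P=0 RW=1 US=0 PS=0]
  → PAGE_NOT_PRESENT  (2 entries read)

Access #2 fault: NONE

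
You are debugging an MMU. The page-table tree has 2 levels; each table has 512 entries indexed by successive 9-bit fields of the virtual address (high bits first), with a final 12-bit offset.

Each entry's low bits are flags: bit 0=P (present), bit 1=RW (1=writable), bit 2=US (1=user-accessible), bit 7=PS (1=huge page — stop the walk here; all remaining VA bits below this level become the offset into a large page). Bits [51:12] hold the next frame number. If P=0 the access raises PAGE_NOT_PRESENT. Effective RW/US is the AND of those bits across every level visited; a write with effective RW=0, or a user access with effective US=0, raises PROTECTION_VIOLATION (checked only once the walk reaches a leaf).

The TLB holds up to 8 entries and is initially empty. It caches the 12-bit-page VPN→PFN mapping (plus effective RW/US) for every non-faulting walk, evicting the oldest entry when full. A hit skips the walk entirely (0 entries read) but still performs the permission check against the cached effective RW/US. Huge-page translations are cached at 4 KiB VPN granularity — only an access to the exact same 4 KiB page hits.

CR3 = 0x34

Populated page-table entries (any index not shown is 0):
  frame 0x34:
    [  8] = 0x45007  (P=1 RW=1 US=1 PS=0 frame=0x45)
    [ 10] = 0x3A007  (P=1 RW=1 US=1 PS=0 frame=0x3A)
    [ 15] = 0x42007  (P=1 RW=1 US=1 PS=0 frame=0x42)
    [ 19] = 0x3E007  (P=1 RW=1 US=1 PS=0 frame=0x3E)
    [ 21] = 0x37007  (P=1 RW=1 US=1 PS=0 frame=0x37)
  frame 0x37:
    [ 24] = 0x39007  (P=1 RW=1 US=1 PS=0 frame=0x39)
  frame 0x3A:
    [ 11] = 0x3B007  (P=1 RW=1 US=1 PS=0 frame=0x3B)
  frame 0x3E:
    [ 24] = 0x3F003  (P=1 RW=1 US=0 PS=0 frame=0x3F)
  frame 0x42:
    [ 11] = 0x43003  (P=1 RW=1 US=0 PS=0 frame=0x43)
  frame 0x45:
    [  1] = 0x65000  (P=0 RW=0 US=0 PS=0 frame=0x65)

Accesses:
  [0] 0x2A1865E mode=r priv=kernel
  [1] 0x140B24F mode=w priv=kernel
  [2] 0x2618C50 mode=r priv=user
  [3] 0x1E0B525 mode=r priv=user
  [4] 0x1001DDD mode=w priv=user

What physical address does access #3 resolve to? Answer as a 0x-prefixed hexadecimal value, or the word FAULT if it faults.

Per-access translation:
#0 VA=0x2A1865E (r,kernel):
  lvl0: tbl 0x34, slot 21 ⇒ 0x37007 (P1/RW1/US1/PS0)
  lvl1: tbl 0x37, slot 24 ⇒ 0x39007 (P1/RW1/US1/PS0)
  → PA=0x3965E  (2 entries read)
#1 VA=0x140B24F (w,kernel):
  lvl0: tbl 0x34, slot 10 ⇒ 0x3A007 (P1/RW1/US1/PS0)
  lvl1: tbl 0x3A, slot 11 ⇒ 0x3B007 (P1/RW1/US1/PS0)
  → PA=0x3B24F  (2 entries read)
#2 VA=0x2618C50 (r,user):
  lvl0: tbl 0x34, slot 19 ⇒ 0x3E007 (P1/RW1/US1/PS0)
  lvl1: tbl 0x3E, slot 24 ⇒ 0x3F003 (P1/RW1/US0/PS0)
  ✗ PROTECTION_VIOLATION  [2 reads]
#3 VA=0x1E0B525 (r,user):
  lvl0: tbl 0x34, slot 15 ⇒ 0x42007 (P1/RW1/US1/PS0)
  lvl1: tbl 0x42, slot 11 ⇒ 0x43003 (P1/RW1/US0/PS0)
  ✗ PROTECTION_VIOLATION  [2 reads]
#4 VA=0x1001DDD (w,user):
  lvl0: tbl 0x34, slot 8 ⇒ 0x45007 (P1/RW1/US1/PS0)
  lvl1: tbl 0x45, slot 1 ⇒ 0x65000 (P0/RW0/US0/PS0)
  ✗ PAGE_NOT_PRESENT  [2 reads]

Access #3 PA: FAULT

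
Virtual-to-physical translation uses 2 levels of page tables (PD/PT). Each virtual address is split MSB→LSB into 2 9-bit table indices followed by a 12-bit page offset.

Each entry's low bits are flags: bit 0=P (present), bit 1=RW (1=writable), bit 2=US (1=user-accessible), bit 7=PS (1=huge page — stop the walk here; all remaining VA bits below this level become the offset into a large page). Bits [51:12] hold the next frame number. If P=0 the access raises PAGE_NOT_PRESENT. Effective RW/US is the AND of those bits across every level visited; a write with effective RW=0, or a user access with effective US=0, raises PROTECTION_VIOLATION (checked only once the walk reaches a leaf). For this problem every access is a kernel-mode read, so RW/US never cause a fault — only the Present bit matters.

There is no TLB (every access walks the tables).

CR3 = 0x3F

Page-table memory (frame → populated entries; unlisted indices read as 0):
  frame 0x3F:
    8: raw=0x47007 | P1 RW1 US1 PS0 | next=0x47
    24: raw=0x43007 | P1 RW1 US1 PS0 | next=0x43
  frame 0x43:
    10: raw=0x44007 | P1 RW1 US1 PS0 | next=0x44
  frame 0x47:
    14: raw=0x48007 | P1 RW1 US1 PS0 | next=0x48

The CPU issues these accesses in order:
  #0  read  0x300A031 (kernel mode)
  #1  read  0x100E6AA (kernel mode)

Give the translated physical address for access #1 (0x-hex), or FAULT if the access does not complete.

Walk each access:
#0 VA=0x300A031 (r,kernel):
  L0: frame=0x3F idx=24 entry=0x43007 [P=1 RW=1 US=1 PS=0]
  L1: frame=0x43 idx=10 entry=0x44007 [P=1 RW=1 US=1 PS=0]
  → PA=0x44031  (2 entries read)
#1 VA=0x100E6AA (r,kernel):
  L0: frame=0x3F idx=8 entry=0x47007 [P=1 RW=1 US=1 PS=0]
  L1: frame=0x47 idx=14 entry=0x48007 [P=1 RW=1 US=1 PS=0]
  → PA=0x486AA  (2 entries read)

Access #1 PA: 0x486AA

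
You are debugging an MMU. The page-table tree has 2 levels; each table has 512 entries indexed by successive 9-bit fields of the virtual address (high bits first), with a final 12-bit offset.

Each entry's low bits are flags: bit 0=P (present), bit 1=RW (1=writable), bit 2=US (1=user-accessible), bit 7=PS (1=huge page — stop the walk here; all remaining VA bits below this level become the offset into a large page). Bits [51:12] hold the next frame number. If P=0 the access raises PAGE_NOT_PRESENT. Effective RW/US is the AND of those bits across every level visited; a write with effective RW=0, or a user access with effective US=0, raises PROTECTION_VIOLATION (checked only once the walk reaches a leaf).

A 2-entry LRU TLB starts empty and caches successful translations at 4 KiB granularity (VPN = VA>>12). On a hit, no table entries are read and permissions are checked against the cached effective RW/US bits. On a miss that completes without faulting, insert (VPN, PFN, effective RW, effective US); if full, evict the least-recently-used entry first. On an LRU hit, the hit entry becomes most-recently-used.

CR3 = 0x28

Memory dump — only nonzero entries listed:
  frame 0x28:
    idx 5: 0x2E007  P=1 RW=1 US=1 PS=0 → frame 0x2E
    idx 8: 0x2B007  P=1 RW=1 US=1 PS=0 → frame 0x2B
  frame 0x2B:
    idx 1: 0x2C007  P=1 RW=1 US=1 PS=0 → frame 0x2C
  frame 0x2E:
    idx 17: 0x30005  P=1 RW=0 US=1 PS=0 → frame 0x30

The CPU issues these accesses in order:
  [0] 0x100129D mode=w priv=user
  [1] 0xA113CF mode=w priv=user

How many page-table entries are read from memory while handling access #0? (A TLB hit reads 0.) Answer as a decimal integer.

Trace:
#0 VA=0x100129D (w,user):
  L0: frame=0x28 idx=8 entry=0x2B007 [P=1 RW=1 US=1 PS=0]
  L1: frame=0x2B idx=1 entry=0x2C007 [P=1 RW=1 US=1 PS=0]
  → PA=0x2C29D  (2 entries read)
#1 VA=0xA113CF (w,user):
  L0: frame=0x28 idx=5 entry=0x2E007 [P=1 RW=1 US=1 PS=0]
  L1: frame=0x2E idx=17 entry=0x30005 [P=1 RW=0 US=1 PS=0]
  ⇒ fault: PROTECTION_VIOLATION  — 2 lookups

Entries read for #0: 2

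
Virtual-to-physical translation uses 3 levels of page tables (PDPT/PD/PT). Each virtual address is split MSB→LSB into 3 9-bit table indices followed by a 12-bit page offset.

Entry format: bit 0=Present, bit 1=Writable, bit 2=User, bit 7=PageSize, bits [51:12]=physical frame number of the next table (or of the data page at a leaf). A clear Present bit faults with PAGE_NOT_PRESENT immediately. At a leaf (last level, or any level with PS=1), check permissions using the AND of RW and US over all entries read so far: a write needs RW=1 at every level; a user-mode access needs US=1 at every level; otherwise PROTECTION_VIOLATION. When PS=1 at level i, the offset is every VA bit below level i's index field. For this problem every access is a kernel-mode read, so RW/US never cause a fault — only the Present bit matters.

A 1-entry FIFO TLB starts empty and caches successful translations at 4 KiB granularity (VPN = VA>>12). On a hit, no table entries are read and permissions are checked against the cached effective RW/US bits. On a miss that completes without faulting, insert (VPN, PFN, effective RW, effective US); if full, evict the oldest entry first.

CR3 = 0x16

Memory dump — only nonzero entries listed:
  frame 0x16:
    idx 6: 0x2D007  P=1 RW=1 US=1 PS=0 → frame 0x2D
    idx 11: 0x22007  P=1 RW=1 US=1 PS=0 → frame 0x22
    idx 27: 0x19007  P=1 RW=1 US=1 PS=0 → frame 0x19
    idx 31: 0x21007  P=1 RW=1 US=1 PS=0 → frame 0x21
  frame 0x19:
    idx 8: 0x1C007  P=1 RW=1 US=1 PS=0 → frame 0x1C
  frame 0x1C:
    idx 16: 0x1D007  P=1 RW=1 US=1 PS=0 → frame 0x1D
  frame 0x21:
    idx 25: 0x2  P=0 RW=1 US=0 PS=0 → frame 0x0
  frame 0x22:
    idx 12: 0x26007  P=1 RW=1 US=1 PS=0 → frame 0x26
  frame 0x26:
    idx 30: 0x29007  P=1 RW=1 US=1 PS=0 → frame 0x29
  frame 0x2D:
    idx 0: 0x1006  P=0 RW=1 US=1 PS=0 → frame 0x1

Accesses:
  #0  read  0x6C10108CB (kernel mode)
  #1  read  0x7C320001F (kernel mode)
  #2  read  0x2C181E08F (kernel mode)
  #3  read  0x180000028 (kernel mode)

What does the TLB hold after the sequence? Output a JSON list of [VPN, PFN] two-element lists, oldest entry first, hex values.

Trace:
#0 VA=0x6C10108CB (r,kernel):
  lvl0: tbl 0x16, slot 27 ⇒ 0x19007 (P1/RW1/US1/PS0)
  lvl1: tbl 0x19, slot 8 ⇒ 0x1C007 (P1/RW1/US1/PS0)
  lvl2: tbl 0x1C, slot 16 ⇒ 0x1D007 (P1/RW1/US1/PS0)
  ⇒ phys 0x1D8CB  [3 reads]
#1 VA=0x7C320001F (r,kernel):
  lvl0: tbl 0x16, slot 31 ⇒ 0x21007 (P1/RW1/US1/PS0)
  lvl1: tbl 0x21, slot 25 ⇒ 0x2 (P0/RW1/US0/PS0)
  ✗ PAGE_NOT_PRESENT  [2 reads]
#2 VA=0x2C181E08F (r,kernel):
  lvl0: tbl 0x16, slot 11 ⇒ 0x22007 (P1/RW1/US1/PS0)
  lvl1: tbl 0x22, slot 12 ⇒ 0x26007 (P1/RW1/US1/PS0)
  lvl2: tbl 0x26, slot 30 ⇒ 0x29007 (P1/RW1/US1/PS0)
  ⇒ phys 0x2908F  [3 reads]
#3 VA=0x180000028 (r,kernel):
  lvl0: tbl 0x16, slot 6 ⇒ 0x2D007 (P1/RW1/US1/PS0)
  lvl1: tbl 0x2D, slot 0 ⇒ 0x1006 (P0/RW1/US1/PS0)
  ✗ PAGE_NOT_PRESENT  [2 reads]

TLB: [["0x2C181E", "0x29"]]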